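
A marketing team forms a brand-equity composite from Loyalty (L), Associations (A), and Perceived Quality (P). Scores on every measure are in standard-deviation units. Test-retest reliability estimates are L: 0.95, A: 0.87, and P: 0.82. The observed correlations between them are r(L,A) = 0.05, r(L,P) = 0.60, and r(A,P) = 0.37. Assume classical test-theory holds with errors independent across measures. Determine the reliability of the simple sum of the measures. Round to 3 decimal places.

0.929

Var(L+A+P) = 3 + 2·[0.05 + 0.60 + 0.37] = 3 + 2.04 = 5.04.
With uncorrelated errors the cross-covariances are all true-score covariance, so they carry over unchanged; only the diagonal terms shrink to ρᵢσᵢ².
True-score variance = [0.95 + 0.87 + 0.82] + 2.04 = 2.64 + 2.04 = 4.68.
Reliability = 4.68 / 5.04 = 0.929.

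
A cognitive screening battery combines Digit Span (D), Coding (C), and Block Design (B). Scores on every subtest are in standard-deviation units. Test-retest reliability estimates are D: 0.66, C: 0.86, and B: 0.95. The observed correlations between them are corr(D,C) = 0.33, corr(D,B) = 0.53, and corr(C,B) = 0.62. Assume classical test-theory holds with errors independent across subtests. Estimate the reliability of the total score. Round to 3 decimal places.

0.911

Var(D+C+B) = 3 + 2·[0.33 + 0.53 + 0.62] = 3 + 2.96 = 5.96.
Under uncorrelated errors the observed covariances equal the true-score covariances, so only the own-variance terms attenuate.
True-score variance = [0.66 + 0.86 + 0.95] + 2.96 = 2.47 + 2.96 = 5.43.
Reliability = 5.43 / 5.96 = 0.911.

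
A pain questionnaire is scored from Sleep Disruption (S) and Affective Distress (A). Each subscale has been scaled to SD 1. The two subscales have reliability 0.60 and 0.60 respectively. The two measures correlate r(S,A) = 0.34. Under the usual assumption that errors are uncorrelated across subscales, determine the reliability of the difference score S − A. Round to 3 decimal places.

0.394

Var(S−A) = 1 + 1 − 2·0.34 = 2 − 0.68 = 1.32.
Because errors are independent across components, Cov(Tᵢ,Tⱼ) = Cov(Xᵢ,Xⱼ); the off-diagonal part of the true-score variance is the same as above.
True-score variance = [0.60 + 0.60] − 0.68 = 1.2 − 0.68 = 0.52.
Reliability = 0.52 / 1.32 = 0.394.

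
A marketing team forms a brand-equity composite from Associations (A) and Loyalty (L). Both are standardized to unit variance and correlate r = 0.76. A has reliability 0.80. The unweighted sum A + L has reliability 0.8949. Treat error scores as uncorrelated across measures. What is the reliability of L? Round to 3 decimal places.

Var(A+L) = 2 + 2·0.76 = 3.520.
True-score variance = ρ_A + ρ_L + 2·0.76, so 0.8949 = (0.80 + ρ_L + 1.52) / 3.520.
ρ_L = 0.8949·3.520 − 0.80 − 1.52 = 0.830.

0.830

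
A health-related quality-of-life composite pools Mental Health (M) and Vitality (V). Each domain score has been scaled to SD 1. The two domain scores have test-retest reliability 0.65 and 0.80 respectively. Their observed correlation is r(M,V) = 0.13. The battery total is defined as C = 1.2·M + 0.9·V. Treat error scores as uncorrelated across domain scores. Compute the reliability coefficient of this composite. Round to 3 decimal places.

0.737

Var(C) = 1.2² + 0.9² + 2·[1.08·0.13] = 2.25 + 0.2808 = 2.5308.
With uncorrelated errors the cross-covariances are all true-score covariance, so they carry over unchanged; only the diagonal terms shrink to ρᵢσᵢ².
True-score variance = [1.2²·0.65 + 0.9²·0.80] + 0.2808 = 1.584 + 0.2808 = 1.8648.
Reliability = 1.8648 / 2.5308 = 0.737.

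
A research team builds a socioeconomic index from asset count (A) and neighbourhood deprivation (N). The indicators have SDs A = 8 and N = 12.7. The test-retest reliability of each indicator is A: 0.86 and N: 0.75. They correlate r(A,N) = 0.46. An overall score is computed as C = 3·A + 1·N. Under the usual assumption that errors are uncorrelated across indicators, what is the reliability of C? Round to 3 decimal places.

Var(C) = 3²·8² + 12.7² + 2·[3·8·12.7·0.46] = 737.29 + 280.416 = 1017.71.
Because errors are independent across components, Cov(Tᵢ,Tⱼ) = Cov(Xᵢ,Xⱼ); the off-diagonal part of the true-score variance is the same as above.
True-score variance = [3²·8²·0.86 + 12.7²·0.75] + 280.416 = 616.327 + 280.416 = 896.744.
Reliability = 896.744 / 1017.71 = 0.881.

0.881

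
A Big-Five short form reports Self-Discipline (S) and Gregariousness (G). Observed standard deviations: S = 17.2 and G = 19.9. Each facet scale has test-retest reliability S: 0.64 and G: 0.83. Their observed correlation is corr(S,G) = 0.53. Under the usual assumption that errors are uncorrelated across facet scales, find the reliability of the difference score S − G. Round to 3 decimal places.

0.472

Var(S−G) = 17.2² + 19.9² − 2·17.2·19.9·0.53 = 691.85 − 362.817 = 329.033.
Under uncorrelated errors the observed covariances equal the true-score covariances, so only the own-variance terms attenuate.
True-score variance = [17.2²·0.64 + 19.9²·0.83] − 362.817 = 518.026 − 362.817 = 155.209.
Reliability = 155.209 / 329.033 = 0.472.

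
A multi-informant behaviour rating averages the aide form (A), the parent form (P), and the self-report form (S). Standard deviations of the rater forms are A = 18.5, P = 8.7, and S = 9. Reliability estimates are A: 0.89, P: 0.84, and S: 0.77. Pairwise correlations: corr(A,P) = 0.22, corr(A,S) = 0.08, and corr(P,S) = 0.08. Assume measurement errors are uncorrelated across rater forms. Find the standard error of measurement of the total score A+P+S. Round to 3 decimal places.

Var(total) = 498.94 + 109.986 = 608.926.
True-score variance = 430.552 + 109.986 = 540.538, so reliability = 0.8877.
Error variance = 608.926 − 540.538 = 68.3879; SEM = √68.3879 = 8.270.

8.270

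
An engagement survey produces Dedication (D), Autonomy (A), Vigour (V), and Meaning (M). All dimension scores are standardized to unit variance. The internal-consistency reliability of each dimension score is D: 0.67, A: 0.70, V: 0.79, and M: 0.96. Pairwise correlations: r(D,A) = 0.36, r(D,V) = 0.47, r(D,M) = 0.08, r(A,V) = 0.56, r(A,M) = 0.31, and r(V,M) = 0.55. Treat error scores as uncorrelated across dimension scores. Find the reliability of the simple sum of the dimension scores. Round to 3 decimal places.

Var(D+A+V+M) = 4 + 2·[0.36 + 0.47 + 0.08 + 0.56 + 0.31 + 0.55] = 4 + 4.66 = 8.66.
Because errors are independent across components, Cov(Tᵢ,Tⱼ) = Cov(Xᵢ,Xⱼ); the off-diagonal part of the true-score variance is the same as above.
True-score variance = [0.67 + 0.70 + 0.79 + 0.96] + 4.66 = 3.12 + 4.66 = 7.78.
Reliability = 7.78 / 8.66 = 0.898.

0.898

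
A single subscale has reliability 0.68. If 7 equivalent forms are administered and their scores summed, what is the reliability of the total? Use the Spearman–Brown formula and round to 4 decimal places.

ρ_k = kρ / (1 + (k−1)ρ) = 7·0.68 / (1 + 6·0.68) = 4.760 / 5.080 = 0.9370.

0.9370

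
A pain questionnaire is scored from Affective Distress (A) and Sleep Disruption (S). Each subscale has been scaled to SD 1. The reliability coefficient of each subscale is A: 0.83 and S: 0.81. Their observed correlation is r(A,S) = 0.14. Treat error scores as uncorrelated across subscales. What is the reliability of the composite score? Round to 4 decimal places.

0.8421

Var(A+S) = 2 + 2·[0.14] = 2 + 0.28 = 2.28.
Under uncorrelated errors the observed covariances equal the true-score covariances, so only the own-variance terms attenuate.
True-score variance = [0.83 + 0.81] + 0.28 = 1.64 + 0.28 = 1.92.
Reliability = 1.92 / 2.28 = 0.8421.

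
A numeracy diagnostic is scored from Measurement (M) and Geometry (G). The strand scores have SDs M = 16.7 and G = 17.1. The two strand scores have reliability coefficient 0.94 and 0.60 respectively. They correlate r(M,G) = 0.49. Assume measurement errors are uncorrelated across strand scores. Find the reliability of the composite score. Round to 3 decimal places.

Var(M+G) = 16.7² + 17.1² + 2·[16.7·17.1·0.49] = 571.3 + 279.859 = 851.159.
Under uncorrelated errors the observed covariances equal the true-score covariances, so only the own-variance terms attenuate.
True-score variance = [16.7²·0.94 + 17.1²·0.60] + 279.859 = 437.603 + 279.859 = 717.461.
Reliability = 717.461 / 851.159 = 0.843.

0.843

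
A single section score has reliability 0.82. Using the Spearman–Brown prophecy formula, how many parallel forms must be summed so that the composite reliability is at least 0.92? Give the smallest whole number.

3

k ≥ ρ*(1−ρ₁)/(ρ₁(1−ρ*)) = 0.92·0.18 / (0.82·0.08) = 2.524.
Smallest integer k = 3.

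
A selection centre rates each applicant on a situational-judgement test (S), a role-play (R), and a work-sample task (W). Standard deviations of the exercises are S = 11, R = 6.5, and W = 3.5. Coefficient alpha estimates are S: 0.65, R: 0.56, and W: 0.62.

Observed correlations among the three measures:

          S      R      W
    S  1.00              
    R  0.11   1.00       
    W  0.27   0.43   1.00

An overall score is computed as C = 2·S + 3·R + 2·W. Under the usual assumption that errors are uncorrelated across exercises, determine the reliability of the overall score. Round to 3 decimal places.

0.706

Var(C) = 2²·11² + 3²·6.5² + 2²·3.5² + 2·[6·11·6.5·0.11 + 4·11·3.5·0.27 + 6·6.5·3.5·0.43] = 913.25 + 294.93 = 1208.18.
With uncorrelated errors the cross-covariances are all true-score covariance, so they carry over unchanged; only the diagonal terms shrink to ρᵢσᵢ².
True-score variance = [2²·11²·0.65 + 3²·6.5²·0.56 + 2²·3.5²·0.62] + 294.93 = 557.92 + 294.93 = 852.85.
Reliability = 852.85 / 1208.18 = 0.706.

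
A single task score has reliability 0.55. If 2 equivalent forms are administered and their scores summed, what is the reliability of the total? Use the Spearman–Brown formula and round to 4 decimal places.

ρ_k = kρ / (1 + (k−1)ρ) = 2·0.55 / (1 + 1·0.55) = 1.100 / 1.550 = 0.7097.

0.7097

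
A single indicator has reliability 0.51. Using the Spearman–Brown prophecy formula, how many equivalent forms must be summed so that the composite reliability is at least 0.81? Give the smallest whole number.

k ≥ ρ*(1−ρ₁)/(ρ₁(1−ρ*)) = 0.81·0.49 / (0.51·0.19) = 4.096.
Smallest integer k = 5.

5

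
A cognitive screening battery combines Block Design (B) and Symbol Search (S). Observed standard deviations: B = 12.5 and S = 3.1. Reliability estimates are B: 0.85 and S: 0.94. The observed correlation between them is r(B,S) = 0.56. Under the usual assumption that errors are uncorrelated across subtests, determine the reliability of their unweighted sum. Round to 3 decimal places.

Var(B+S) = 12.5² + 3.1² + 2·[12.5·3.1·0.56] = 165.86 + 43.4 = 209.26.
Under uncorrelated errors the observed covariances equal the true-score covariances, so only the own-variance terms attenuate.
True-score variance = [12.5²·0.85 + 3.1²·0.94] + 43.4 = 141.846 + 43.4 = 185.246.
Reliability = 185.246 / 209.26 = 0.885.

0.885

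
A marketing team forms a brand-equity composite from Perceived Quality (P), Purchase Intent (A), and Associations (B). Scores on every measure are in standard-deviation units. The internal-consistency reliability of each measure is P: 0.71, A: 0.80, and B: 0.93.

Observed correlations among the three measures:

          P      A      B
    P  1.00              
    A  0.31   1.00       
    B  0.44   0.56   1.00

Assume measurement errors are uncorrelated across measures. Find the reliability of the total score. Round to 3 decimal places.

Var(P+A+B) = 3 + 2·[0.31 + 0.44 + 0.56] = 3 + 2.62 = 5.62.
Under uncorrelated errors the observed covariances equal the true-score covariances, so only the own-variance terms attenuate.
True-score variance = [0.71 + 0.80 + 0.93] + 2.62 = 2.44 + 2.62 = 5.06.
Reliability = 5.06 / 5.62 = 0.900.

0.900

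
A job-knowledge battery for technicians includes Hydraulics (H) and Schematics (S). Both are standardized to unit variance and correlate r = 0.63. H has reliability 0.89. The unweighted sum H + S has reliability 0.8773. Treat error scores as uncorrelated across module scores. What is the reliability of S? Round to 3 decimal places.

Var(H+S) = 2 + 2·0.63 = 3.260.
True-score variance = ρ_H + ρ_S + 2·0.63, so 0.8773 = (0.89 + ρ_S + 1.26) / 3.260.
ρ_S = 0.8773·3.260 − 0.89 − 1.26 = 0.710.

0.710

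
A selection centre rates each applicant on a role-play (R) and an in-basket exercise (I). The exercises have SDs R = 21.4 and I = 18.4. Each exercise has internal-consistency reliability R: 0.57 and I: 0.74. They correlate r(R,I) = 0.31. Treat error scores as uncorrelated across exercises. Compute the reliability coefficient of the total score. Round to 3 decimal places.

Var(R+I) = 21.4² + 18.4² + 2·[21.4·18.4·0.31] = 796.52 + 244.131 = 1040.65.
With uncorrelated errors the cross-covariances are all true-score covariance, so they carry over unchanged; only the diagonal terms shrink to ρᵢσᵢ².
True-score variance = [21.4²·0.57 + 18.4²·0.74] + 244.131 = 511.572 + 244.131 = 755.703.
Reliability = 755.703 / 1040.65 = 0.726.

0.726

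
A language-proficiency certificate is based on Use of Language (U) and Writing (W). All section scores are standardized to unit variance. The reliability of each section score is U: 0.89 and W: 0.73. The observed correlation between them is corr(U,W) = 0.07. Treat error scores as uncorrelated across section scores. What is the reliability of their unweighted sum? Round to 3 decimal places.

Var(U+W) = 2 + 2·[0.07] = 2 + 0.14 = 2.14.
Under uncorrelated errors the observed covariances equal the true-score covariances, so only the own-variance terms attenuate.
True-score variance = [0.89 + 0.73] + 0.14 = 1.62 + 0.14 = 1.76.
Reliability = 1.76 / 2.14 = 0.822.

0.822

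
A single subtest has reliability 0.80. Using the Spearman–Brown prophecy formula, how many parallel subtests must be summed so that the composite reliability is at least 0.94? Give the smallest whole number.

k ≥ ρ*(1−ρ₁)/(ρ₁(1−ρ*)) = 0.94·0.20 / (0.80·0.06) = 3.917.
Smallest integer k = 4.

4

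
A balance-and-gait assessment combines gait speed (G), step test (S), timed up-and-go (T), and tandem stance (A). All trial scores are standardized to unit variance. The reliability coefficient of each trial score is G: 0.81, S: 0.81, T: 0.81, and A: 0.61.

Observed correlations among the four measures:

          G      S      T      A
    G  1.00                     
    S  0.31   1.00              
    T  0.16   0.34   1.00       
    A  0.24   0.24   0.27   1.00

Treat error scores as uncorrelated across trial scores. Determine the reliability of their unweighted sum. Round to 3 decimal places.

0.865

Var(G+S+T+A) = 4 + 2·[0.31 + 0.16 + 0.24 + 0.34 + 0.24 + 0.27] = 4 + 3.12 = 7.12.
Under uncorrelated errors the observed covariances equal the true-score covariances, so only the own-variance terms attenuate.
True-score variance = [0.81 + 0.81 + 0.81 + 0.61] + 3.12 = 3.04 + 3.12 = 6.16.
Reliability = 6.16 / 7.12 = 0.865.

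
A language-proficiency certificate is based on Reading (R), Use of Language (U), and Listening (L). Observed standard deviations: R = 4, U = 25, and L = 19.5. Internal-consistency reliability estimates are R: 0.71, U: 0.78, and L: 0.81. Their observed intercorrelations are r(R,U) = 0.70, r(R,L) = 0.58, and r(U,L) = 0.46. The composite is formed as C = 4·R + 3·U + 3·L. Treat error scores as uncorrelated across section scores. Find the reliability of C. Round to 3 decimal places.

Var(C) = 4²·4² + 3²·25² + 3²·19.5² + 2·[12·4·25·0.70 + 12·4·19.5·0.58 + 9·25·19.5·0.46] = 9303.25 + 6802.26 = 16105.5.
With uncorrelated errors the cross-covariances are all true-score covariance, so they carry over unchanged; only the diagonal terms shrink to ρᵢσᵢ².
True-score variance = [4²·4²·0.71 + 3²·25²·0.78 + 3²·19.5²·0.81] + 6802.26 = 7341.28 + 6802.26 = 14143.5.
Reliability = 14143.5 / 16105.5 = 0.878.

0.878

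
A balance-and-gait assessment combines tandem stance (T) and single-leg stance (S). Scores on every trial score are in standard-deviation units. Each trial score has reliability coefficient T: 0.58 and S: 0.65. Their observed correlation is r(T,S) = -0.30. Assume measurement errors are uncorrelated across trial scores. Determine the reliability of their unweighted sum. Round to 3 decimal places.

Var(T+S) = 2 + 2·[(-0.30)] = 2 − 0.6 = 1.4.
With uncorrelated errors the cross-covariances are all true-score covariance, so they carry over unchanged; only the diagonal terms shrink to ρᵢσᵢ².
True-score variance = [0.58 + 0.65] − 0.6 = 1.23 − 0.6 = 0.63.
Reliability = 0.63 / 1.4 = 0.450.

0.450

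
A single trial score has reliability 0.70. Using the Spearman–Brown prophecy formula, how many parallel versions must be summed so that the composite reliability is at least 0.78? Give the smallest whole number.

k ≥ ρ*(1−ρ₁)/(ρ₁(1−ρ*)) = 0.78·0.30 / (0.70·0.22) = 1.519.
Smallest integer k = 2.

2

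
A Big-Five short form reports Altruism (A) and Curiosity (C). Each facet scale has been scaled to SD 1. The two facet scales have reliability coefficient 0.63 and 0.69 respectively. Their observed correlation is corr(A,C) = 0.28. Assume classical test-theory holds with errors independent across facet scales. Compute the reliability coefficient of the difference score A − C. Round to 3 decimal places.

0.528

Var(A−C) = 1 + 1 − 2·0.28 = 2 − 0.56 = 1.44.
Under uncorrelated errors the observed covariances equal the true-score covariances, so only the own-variance terms attenuate.
True-score variance = [0.63 + 0.69] − 0.56 = 1.32 − 0.56 = 0.76.
Reliability = 0.76 / 1.44 = 0.528.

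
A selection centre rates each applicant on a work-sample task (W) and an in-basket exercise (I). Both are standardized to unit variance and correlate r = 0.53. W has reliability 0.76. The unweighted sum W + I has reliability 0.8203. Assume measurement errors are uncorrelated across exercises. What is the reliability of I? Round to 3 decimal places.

Var(W+I) = 2 + 2·0.53 = 3.060.
True-score variance = ρ_W + ρ_I + 2·0.53, so 0.8203 = (0.76 + ρ_I + 1.06) / 3.060.
ρ_I = 0.8203·3.060 − 0.76 − 1.06 = 0.690.

0.690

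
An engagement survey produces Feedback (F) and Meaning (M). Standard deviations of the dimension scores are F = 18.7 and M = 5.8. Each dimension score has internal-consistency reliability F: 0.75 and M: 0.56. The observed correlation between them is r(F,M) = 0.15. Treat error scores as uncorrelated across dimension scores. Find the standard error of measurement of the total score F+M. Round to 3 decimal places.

10.111

Var(total) = 383.33 + 32.538 = 415.868.
True-score variance = 281.106 + 32.538 = 313.644, so reliability = 0.7542.
Error variance = 415.868 − 313.644 = 102.224; SEM = √102.224 = 10.111.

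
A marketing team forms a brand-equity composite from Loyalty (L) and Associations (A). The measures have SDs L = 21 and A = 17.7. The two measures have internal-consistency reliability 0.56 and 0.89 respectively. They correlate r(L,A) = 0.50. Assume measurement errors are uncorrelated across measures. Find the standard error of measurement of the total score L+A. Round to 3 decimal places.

Var(total) = 754.29 + 371.7 = 1125.99.
True-score variance = 525.788 + 371.7 = 897.488, so reliability = 0.7971.
Error variance = 1125.99 − 897.488 = 228.502; SEM = √228.502 = 15.116.

15.116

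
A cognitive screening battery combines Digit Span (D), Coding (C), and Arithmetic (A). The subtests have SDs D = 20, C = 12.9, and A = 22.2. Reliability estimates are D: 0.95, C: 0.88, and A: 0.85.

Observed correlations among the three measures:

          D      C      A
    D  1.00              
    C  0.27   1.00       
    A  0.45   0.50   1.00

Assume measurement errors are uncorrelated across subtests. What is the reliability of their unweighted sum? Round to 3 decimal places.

Var(D+C+A) = 20² + 12.9² + 22.2² + 2·[20·12.9·0.27 + 20·22.2·0.45 + 12.9·22.2·0.50] = 1059.25 + 825.3 = 1884.55.
Under uncorrelated errors the observed covariances equal the true-score covariances, so only the own-variance terms attenuate.
True-score variance = [20²·0.95 + 12.9²·0.88 + 22.2²·0.85] + 825.3 = 945.355 + 825.3 = 1770.65.
Reliability = 1770.65 / 1884.55 = 0.940.

0.940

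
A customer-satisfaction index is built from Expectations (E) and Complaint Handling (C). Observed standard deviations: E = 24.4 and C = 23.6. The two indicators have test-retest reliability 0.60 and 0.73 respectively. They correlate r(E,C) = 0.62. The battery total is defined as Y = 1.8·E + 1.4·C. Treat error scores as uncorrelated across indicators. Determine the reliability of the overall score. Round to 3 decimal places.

Var(Y) = 1.8²·24.4² + 1.4²·23.6² + 2·[2.52·24.4·23.6·0.62] = 3020.61 + 1799.38 = 4819.99.
Under uncorrelated errors the observed covariances equal the true-score covariances, so only the own-variance terms attenuate.
True-score variance = [1.8²·24.4²·0.60 + 1.4²·23.6²·0.73] + 1799.38 = 1954.28 + 1799.38 = 3753.66.
Reliability = 3753.66 / 4819.99 = 0.779.

0.779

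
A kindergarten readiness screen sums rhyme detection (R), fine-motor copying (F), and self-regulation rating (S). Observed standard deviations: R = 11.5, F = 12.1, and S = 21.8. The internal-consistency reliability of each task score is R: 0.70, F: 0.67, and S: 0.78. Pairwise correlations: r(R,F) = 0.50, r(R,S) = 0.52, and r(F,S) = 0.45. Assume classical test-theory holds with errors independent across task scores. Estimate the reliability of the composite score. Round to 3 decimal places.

Var(R+F+S) = 11.5² + 12.1² + 21.8² + 2·[11.5·12.1·0.50 + 11.5·21.8·0.52 + 12.1·21.8·0.45] = 753.9 + 637.28 = 1391.18.
Because errors are independent across components, Cov(Tᵢ,Tⱼ) = Cov(Xᵢ,Xⱼ); the off-diagonal part of the true-score variance is the same as above.
True-score variance = [11.5²·0.70 + 12.1²·0.67 + 21.8²·0.78] + 637.28 = 561.357 + 637.28 = 1198.64.
Reliability = 1198.64 / 1391.18 = 0.862.

0.862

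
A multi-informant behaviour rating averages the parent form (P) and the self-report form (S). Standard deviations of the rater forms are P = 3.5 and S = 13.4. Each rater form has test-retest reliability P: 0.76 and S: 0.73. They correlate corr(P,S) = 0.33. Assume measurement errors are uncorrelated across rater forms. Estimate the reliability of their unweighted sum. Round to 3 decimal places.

0.769

Var(P+S) = 3.5² + 13.4² + 2·[3.5·13.4·0.33] = 191.81 + 30.954 = 222.764.
Because errors are independent across components, Cov(Tᵢ,Tⱼ) = Cov(Xᵢ,Xⱼ); the off-diagonal part of the true-score variance is the same as above.
True-score variance = [3.5²·0.76 + 13.4²·0.73] + 30.954 = 140.389 + 30.954 = 171.343.
Reliability = 171.343 / 222.764 = 0.769.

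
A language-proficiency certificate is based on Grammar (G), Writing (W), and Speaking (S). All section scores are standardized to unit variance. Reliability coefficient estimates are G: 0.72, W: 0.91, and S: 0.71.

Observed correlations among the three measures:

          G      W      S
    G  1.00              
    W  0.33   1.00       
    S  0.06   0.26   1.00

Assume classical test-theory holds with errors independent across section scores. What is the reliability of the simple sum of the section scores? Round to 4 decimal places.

0.8465

Var(G+W+S) = 3 + 2·[0.33 + 0.06 + 0.26] = 3 + 1.3 = 4.3.
Under uncorrelated errors the observed covariances equal the true-score covariances, so only the own-variance terms attenuate.
True-score variance = [0.72 + 0.91 + 0.71] + 1.3 = 2.34 + 1.3 = 3.64.
Reliability = 3.64 / 4.3 = 0.8465.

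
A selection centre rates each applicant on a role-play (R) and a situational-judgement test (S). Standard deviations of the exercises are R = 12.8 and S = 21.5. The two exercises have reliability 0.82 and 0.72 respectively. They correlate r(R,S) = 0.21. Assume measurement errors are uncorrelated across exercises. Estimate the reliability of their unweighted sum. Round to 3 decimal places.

Var(R+S) = 12.8² + 21.5² + 2·[12.8·21.5·0.21] = 626.09 + 115.584 = 741.674.
Because errors are independent across components, Cov(Tᵢ,Tⱼ) = Cov(Xᵢ,Xⱼ); the off-diagonal part of the true-score variance is the same as above.
True-score variance = [12.8²·0.82 + 21.5²·0.72] + 115.584 = 467.169 + 115.584 = 582.753.
Reliability = 582.753 / 741.674 = 0.786.

0.786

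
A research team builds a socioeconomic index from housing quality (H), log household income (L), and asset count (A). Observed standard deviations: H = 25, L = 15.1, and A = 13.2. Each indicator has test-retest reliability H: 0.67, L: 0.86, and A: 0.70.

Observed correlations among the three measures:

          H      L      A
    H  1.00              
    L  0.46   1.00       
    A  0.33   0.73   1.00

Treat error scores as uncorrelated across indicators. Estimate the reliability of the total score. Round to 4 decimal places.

Var(H+L+A) = 25² + 15.1² + 13.2² + 2·[25·15.1·0.46 + 25·13.2·0.33 + 15.1·13.2·0.73] = 1027.25 + 856.107 = 1883.36.
Under uncorrelated errors the observed covariances equal the true-score covariances, so only the own-variance terms attenuate.
True-score variance = [25²·0.67 + 15.1²·0.86 + 13.2²·0.70] + 856.107 = 736.807 + 856.107 = 1592.91.
Reliability = 1592.91 / 1883.36 = 0.8458.

0.8458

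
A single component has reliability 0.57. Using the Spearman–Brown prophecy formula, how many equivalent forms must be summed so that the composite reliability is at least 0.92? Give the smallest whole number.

k ≥ ρ*(1−ρ₁)/(ρ₁(1−ρ*)) = 0.92·0.43 / (0.57·0.08) = 8.675.
Smallest integer k = 9.

9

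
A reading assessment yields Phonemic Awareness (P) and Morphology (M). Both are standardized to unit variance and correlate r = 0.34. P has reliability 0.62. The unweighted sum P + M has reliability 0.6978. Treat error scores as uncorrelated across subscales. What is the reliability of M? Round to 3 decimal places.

0.570

Var(P+M) = 2 + 2·0.34 = 2.680.
True-score variance = ρ_P + ρ_M + 2·0.34, so 0.6978 = (0.62 + ρ_M + 0.68) / 2.680.
ρ_M = 0.6978·2.680 − 0.62 − 0.68 = 0.570.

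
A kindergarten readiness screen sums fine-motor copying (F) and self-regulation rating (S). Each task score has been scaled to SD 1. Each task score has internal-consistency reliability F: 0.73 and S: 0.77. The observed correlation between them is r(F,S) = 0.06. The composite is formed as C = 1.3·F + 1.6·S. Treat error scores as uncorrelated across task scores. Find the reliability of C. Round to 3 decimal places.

0.768

Var(C) = 1.3² + 1.6² + 2·[2.08·0.06] = 4.25 + 0.2496 = 4.4996.
With uncorrelated errors the cross-covariances are all true-score covariance, so they carry over unchanged; only the diagonal terms shrink to ρᵢσᵢ².
True-score variance = [1.3²·0.73 + 1.6²·0.77] + 0.2496 = 3.2049 + 0.2496 = 3.4545.
Reliability = 3.4545 / 4.4996 = 0.768.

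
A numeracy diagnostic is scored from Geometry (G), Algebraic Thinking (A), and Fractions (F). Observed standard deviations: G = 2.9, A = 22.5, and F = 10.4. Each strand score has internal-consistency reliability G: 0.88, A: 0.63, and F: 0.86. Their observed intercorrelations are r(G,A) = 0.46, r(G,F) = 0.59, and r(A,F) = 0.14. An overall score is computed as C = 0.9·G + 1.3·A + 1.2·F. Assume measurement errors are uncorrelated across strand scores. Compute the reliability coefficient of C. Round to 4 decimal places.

0.7240

Var(C) = 0.9²·2.9² + 1.3²·22.5² + 1.2²·10.4² + 2·[1.17·2.9·22.5·0.46 + 1.08·2.9·10.4·0.59 + 1.56·22.5·10.4·0.14] = 1018.13 + 210.882 = 1229.01.
Because errors are independent across components, Cov(Tᵢ,Tⱼ) = Cov(Xᵢ,Xⱼ); the off-diagonal part of the true-score variance is the same as above.
True-score variance = [0.9²·2.9²·0.88 + 1.3²·22.5²·0.63 + 1.2²·10.4²·0.86] + 210.882 = 678.944 + 210.882 = 889.827.
Reliability = 889.827 / 1229.01 = 0.7240.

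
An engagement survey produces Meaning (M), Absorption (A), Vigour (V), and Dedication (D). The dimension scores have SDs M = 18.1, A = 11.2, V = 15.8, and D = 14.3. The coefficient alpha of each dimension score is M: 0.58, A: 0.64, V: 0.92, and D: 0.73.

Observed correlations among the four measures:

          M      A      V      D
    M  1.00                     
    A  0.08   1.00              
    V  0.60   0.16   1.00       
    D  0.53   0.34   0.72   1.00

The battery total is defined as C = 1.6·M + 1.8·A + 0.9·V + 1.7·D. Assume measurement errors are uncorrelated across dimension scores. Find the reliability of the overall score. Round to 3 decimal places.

Var(C) = 1.6²·18.1² + 1.8²·11.2² + 0.9²·15.8² + 1.7²·14.3² + 2·[2.88·18.1·11.2·0.08 + 1.44·18.1·15.8·0.60 + 2.72·18.1·14.3·0.53 + 1.62·11.2·15.8·0.16 + 3.06·11.2·14.3·0.34 + 1.53·15.8·14.3·0.72] = 2038.29 + 2256.63 = 4294.93.
Because errors are independent across components, Cov(Tᵢ,Tⱼ) = Cov(Xᵢ,Xⱼ); the off-diagonal part of the true-score variance is the same as above.
True-score variance = [1.6²·18.1²·0.58 + 1.8²·11.2²·0.64 + 0.9²·15.8²·0.92 + 1.7²·14.3²·0.73] + 2256.63 = 1363.99 + 2256.63 = 3620.63.
Reliability = 3620.63 / 4294.93 = 0.843.

0.843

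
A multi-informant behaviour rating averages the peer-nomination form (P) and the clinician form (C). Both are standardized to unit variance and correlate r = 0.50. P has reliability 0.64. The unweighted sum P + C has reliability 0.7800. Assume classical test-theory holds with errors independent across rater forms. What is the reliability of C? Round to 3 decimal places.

0.700

Var(P+C) = 2 + 2·0.50 = 3.000.
True-score variance = ρ_P + ρ_C + 2·0.50, so 0.7800 = (0.64 + ρ_C + 1.00) / 3.000.
ρ_C = 0.7800·3.000 − 0.64 − 1.00 = 0.700.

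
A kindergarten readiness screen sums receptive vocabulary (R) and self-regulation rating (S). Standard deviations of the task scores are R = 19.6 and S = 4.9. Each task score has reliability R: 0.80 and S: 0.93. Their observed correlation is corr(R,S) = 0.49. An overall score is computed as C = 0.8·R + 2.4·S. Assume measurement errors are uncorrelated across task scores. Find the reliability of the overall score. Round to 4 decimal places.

Var(C) = 0.8²·19.6² + 2.4²·4.9² + 2·[1.92·19.6·4.9·0.49] = 384.16 + 180.709 = 564.869.
With uncorrelated errors the cross-covariances are all true-score covariance, so they carry over unchanged; only the diagonal terms shrink to ρᵢσᵢ².
True-score variance = [0.8²·19.6²·0.80 + 2.4²·4.9²·0.93] + 180.709 = 325.307 + 180.709 = 506.016.
Reliability = 506.016 / 564.869 = 0.8958.

0.8958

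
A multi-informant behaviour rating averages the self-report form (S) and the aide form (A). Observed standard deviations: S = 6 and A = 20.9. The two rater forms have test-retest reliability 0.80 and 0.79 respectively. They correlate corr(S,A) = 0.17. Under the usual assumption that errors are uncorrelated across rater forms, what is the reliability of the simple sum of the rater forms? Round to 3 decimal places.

Var(S+A) = 6² + 20.9² + 2·[6·20.9·0.17] = 472.81 + 42.636 = 515.446.
Because errors are independent across components, Cov(Tᵢ,Tⱼ) = Cov(Xᵢ,Xⱼ); the off-diagonal part of the true-score variance is the same as above.
True-score variance = [6²·0.80 + 20.9²·0.79] + 42.636 = 373.88 + 42.636 = 416.516.
Reliability = 416.516 / 515.446 = 0.808.

0.808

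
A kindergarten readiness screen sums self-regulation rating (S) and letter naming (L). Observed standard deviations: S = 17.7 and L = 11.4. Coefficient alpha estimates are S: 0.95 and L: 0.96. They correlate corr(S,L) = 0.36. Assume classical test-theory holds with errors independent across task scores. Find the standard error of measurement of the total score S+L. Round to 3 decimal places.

Var(total) = 443.25 + 145.282 = 588.532.
True-score variance = 422.387 + 145.282 = 567.669, so reliability = 0.9646.
Error variance = 588.532 − 567.669 = 20.8629; SEM = √20.8629 = 4.568.

4.568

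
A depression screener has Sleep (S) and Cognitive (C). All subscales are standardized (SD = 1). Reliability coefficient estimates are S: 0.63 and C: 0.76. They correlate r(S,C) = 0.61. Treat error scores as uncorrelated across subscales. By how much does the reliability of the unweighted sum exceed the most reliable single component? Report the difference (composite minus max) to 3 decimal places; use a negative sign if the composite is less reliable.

0.051

Var(sum) = 2 + 1.22 = 3.22; true-score variance = 1.39 + 1.22 = 2.61; composite reliability = 0.8106.
Max component reliability = 0.7600.
Difference = 0.8106 − 0.7600 = 0.051.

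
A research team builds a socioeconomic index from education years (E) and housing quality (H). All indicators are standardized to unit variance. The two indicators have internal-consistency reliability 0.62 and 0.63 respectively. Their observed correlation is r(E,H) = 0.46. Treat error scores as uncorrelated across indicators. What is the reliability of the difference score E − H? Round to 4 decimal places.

0.3056

Var(E−H) = 1 + 1 − 2·0.46 = 2 − 0.92 = 1.08.
Under uncorrelated errors the observed covariances equal the true-score covariances, so only the own-variance terms attenuate.
True-score variance = [0.62 + 0.63] − 0.92 = 1.25 − 0.92 = 0.33.
Reliability = 0.33 / 1.08 = 0.3056.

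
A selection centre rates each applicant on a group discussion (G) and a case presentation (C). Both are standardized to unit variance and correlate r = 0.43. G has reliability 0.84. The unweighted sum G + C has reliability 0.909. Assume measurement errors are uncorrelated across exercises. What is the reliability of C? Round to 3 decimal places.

Var(G+C) = 2 + 2·0.43 = 2.860.
True-score variance = ρ_G + ρ_C + 2·0.43, so 0.909 = (0.84 + ρ_C + 0.86) / 2.860.
ρ_C = 0.909·2.860 − 0.84 − 0.86 = 0.900.

0.900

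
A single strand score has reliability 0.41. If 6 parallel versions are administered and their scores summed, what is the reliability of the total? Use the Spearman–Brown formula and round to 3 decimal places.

0.807

ρ_k = kρ / (1 + (k−1)ρ) = 6·0.41 / (1 + 5·0.41) = 2.460 / 3.050 = 0.807.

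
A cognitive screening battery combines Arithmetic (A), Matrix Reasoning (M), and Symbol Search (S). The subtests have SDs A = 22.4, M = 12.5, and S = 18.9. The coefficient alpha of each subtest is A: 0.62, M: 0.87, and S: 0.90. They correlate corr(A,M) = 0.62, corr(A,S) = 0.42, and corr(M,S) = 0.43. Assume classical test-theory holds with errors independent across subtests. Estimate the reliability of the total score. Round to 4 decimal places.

Var(A+M+S) = 22.4² + 12.5² + 18.9² + 2·[22.4·12.5·0.62 + 22.4·18.9·0.42 + 12.5·18.9·0.43] = 1015.22 + 905.997 = 1921.22.
With uncorrelated errors the cross-covariances are all true-score covariance, so they carry over unchanged; only the diagonal terms shrink to ρᵢσᵢ².
True-score variance = [22.4²·0.62 + 12.5²·0.87 + 18.9²·0.90] + 905.997 = 768.518 + 905.997 = 1674.52.
Reliability = 1674.52 / 1921.22 = 0.8716.

0.8716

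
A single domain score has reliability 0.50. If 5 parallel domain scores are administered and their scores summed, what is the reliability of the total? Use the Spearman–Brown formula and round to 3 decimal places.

0.833

ρ_k = kρ / (1 + (k−1)ρ) = 5·0.50 / (1 + 4·0.50) = 2.500 / 3.000 = 0.833.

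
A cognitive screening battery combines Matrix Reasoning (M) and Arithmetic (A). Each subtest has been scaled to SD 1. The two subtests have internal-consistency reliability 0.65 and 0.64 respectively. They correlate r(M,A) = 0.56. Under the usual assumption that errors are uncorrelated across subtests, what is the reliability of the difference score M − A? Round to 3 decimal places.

0.193

Var(M−A) = 1 + 1 − 2·0.56 = 2 − 1.12 = 0.88.
Because errors are independent across components, Cov(Tᵢ,Tⱼ) = Cov(Xᵢ,Xⱼ); the off-diagonal part of the true-score variance is the same as above.
True-score variance = [0.65 + 0.64] − 1.12 = 1.29 − 1.12 = 0.17.
Reliability = 0.17 / 0.88 = 0.193.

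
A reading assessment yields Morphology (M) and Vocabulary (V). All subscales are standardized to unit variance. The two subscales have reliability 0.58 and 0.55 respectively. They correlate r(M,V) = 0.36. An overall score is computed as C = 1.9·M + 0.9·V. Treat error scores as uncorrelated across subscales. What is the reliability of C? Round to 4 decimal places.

Var(C) = 1.9² + 0.9² + 2·[1.71·0.36] = 4.42 + 1.2312 = 5.6512.
Because errors are independent across components, Cov(Tᵢ,Tⱼ) = Cov(Xᵢ,Xⱼ); the off-diagonal part of the true-score variance is the same as above.
True-score variance = [1.9²·0.58 + 0.9²·0.55] + 1.2312 = 2.5393 + 1.2312 = 3.7705.
Reliability = 3.7705 / 5.6512 = 0.6672.

0.6672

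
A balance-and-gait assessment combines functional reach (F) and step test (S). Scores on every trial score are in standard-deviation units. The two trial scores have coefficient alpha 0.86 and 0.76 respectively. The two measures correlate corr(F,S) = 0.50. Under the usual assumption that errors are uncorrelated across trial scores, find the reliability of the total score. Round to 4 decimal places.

0.8733

Var(F+S) = 2 + 2·[0.50] = 2 + 1 = 3.
Because errors are independent across components, Cov(Tᵢ,Tⱼ) = Cov(Xᵢ,Xⱼ); the off-diagonal part of the true-score variance is the same as above.
True-score variance = [0.86 + 0.76] + 1 = 1.62 + 1 = 2.62.
Reliability = 2.62 / 3 = 0.8733.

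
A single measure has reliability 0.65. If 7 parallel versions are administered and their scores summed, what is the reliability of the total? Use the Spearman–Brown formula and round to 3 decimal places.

0.929

ρ_k = kρ / (1 + (k−1)ρ) = 7·0.65 / (1 + 6·0.65) = 4.550 / 4.900 = 0.929.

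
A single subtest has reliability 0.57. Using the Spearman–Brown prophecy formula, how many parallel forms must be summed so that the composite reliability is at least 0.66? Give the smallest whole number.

k ≥ ρ*(1−ρ₁)/(ρ₁(1−ρ*)) = 0.66·0.43 / (0.57·0.34) = 1.464.
Smallest integer k = 2.

2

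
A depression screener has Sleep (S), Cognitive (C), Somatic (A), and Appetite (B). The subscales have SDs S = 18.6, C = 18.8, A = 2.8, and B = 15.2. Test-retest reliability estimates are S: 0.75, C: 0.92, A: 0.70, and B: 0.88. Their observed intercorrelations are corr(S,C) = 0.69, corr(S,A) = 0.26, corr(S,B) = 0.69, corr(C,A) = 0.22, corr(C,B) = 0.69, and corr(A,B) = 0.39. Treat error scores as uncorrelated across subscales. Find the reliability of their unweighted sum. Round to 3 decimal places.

Var(S+C+A+B) = 18.6² + 18.8² + 2.8² + 15.2² + 2·[18.6·18.8·0.69 + 18.6·2.8·0.26 + 18.6·15.2·0.69 + 18.8·2.8·0.22 + 18.8·15.2·0.69 + 2.8·15.2·0.39] = 938.28 + 1350.5 = 2288.78.
With uncorrelated errors the cross-covariances are all true-score covariance, so they carry over unchanged; only the diagonal terms shrink to ρᵢσᵢ².
True-score variance = [18.6²·0.75 + 18.8²·0.92 + 2.8²·0.70 + 15.2²·0.88] + 1350.5 = 793.438 + 1350.5 = 2143.94.
Reliability = 2143.94 / 2288.78 = 0.937.

0.937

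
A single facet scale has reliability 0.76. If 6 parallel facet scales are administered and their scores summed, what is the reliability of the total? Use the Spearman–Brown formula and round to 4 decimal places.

ρ_k = kρ / (1 + (k−1)ρ) = 6·0.76 / (1 + 5·0.76) = 4.560 / 4.800 = 0.9500.

0.9500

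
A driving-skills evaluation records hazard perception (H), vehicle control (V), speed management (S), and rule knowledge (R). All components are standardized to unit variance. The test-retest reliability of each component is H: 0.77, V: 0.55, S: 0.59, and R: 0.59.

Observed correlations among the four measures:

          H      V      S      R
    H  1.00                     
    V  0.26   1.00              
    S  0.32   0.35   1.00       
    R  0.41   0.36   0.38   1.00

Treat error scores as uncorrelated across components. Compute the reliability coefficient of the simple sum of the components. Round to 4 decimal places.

0.8162

Var(H+V+S+R) = 4 + 2·[0.26 + 0.32 + 0.41 + 0.35 + 0.36 + 0.38] = 4 + 4.16 = 8.16.
Because errors are independent across components, Cov(Tᵢ,Tⱼ) = Cov(Xᵢ,Xⱼ); the off-diagonal part of the true-score variance is the same as above.
True-score variance = [0.77 + 0.55 + 0.59 + 0.59] + 4.16 = 2.5 + 4.16 = 6.66.
Reliability = 6.66 / 8.16 = 0.8162.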